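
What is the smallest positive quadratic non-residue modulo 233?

(2/233) = +1, so 2 is a residue.
(3/233) = −1, so 3 is the smallest positive non-residue mod 233.

3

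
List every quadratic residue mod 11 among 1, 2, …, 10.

Square k = 1,…,5 (k and 11−k give the same square):
1²=1, 2²=4, 3²=9, 4²≡5, 5²≡3 (mod 11).
So the quadratic residues mod 11 are {1, 3, 4, 5, 9}.

1,3,4,5,9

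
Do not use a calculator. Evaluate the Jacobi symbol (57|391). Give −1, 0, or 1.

1

Reciprocity: 57 ≡ 1 and 391 ≡ 3 (mod 4), so (57/391) = +(391/57).
Reduce top mod 57: now compute (49/57).
Reciprocity: 49 ≡ 1 and 57 ≡ 1 (mod 4), so (49/57) = +(57/49).
Reduce top mod 49: now compute (8/49).
Pull out 2^3: since 49 ≡ 1 (mod 8), (2/49) = +1, so (2/49)^3 = +1.
Reached (1/49) = 1. Collecting the sign flips along the way, the symbol is +1.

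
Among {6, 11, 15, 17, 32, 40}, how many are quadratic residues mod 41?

(6/41) = -1 → non-residue.
(11/41) = -1 → non-residue.
(15/41) = -1 → non-residue.
(17/41) = -1 → non-residue.
(32/41) = +1 → QR.
(40/41) = +1 → QR.
Total quadratic residues among the 6: 2.

2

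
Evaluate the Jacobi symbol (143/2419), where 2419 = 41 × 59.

Reciprocity: 143 ≡ 3 and 2419 ≡ 3 (mod 4), so (143/2419) = −(2419/143).
Reduce top mod 143: now compute (131/143).
Reciprocity: 131 ≡ 3 and 143 ≡ 3 (mod 4), so (131/143) = −(143/131).
Reduce top mod 131: now compute (12/131).
Pull out 2^2: since 131 ≡ 3 (mod 8), (2/131) = -1, so (2/131)^2 = +1.
Reciprocity: 3 ≡ 3 and 131 ≡ 3 (mod 4), so (3/131) = −(131/3).
Reduce top mod 3: now compute (2/3).
Pull out 2: since 3 ≡ 3 (mod 8), (2/3) = -1.
Reached (1/3) = 1. Collecting the sign flips along the way, the symbol is +1.

1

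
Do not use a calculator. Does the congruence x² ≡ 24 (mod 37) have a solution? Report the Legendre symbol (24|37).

-1

Pull out 2^3: since 37 ≡ 5 (mod 8), (2/37) = -1, so (2/37)^3 = -1.
Reciprocity: 3 ≡ 3 and 37 ≡ 1 (mod 4), so (3/37) = +(37/3).
Reduce top mod 3: now compute (1/3).
Reached (1/3) = 1. Collecting the sign flips along the way, the symbol is -1.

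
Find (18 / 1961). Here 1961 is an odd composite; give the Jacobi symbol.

1

Pull out 2: since 1961 ≡ 1 (mod 8), (2/1961) = +1.
Reciprocity: 9 ≡ 1 and 1961 ≡ 1 (mod 4), so (9/1961) = +(1961/9).
Reduce top mod 9: now compute (8/9).
Pull out 2^3: since 9 ≡ 1 (mod 8), (2/9) = +1, so (2/9)^3 = +1.
Reached (1/9) = 1. Collecting the sign flips along the way, the symbol is +1.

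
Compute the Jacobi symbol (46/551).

Pull out 2: since 551 ≡ 7 (mod 8), (2/551) = +1.
Reciprocity: 23 ≡ 3 and 551 ≡ 3 (mod 4), so (23/551) = −(551/23).
Reduce top mod 23: now compute (22/23).
Pull out 2: since 23 ≡ 7 (mod 8), (2/23) = +1.
Reciprocity: 11 ≡ 3 and 23 ≡ 3 (mod 4), so (11/23) = −(23/11).
Reduce top mod 11: now compute (1/11).
Reached (1/11) = 1. Collecting the sign flips along the way, the symbol is +1.

1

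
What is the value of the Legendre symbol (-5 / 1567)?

First reduce: -5 ≡ 1562 (mod 1567).
Pull out 2: since 1567 ≡ 7 (mod 8), (2/1567) = +1.
Reciprocity: 781 ≡ 1 and 1567 ≡ 3 (mod 4), so (781/1567) = +(1567/781).
Reduce top mod 781: now compute (5/781).
Reciprocity: 5 ≡ 1 and 781 ≡ 1 (mod 4), so (5/781) = +(781/5).
Reduce top mod 5: now compute (1/5).
Reached (1/5) = 1. Collecting the sign flips along the way, the symbol is +1.

1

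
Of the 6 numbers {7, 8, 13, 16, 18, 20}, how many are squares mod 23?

4

(7/23) = -1 → non-residue.
(8/23) = +1 → QR.
(13/23) = +1 → QR.
(16/23) = +1 → QR.
(18/23) = +1 → QR.
(20/23) = -1 → non-residue.
Total quadratic residues among the 6: 4.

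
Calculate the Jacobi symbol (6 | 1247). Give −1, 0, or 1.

Pull out 2: since 1247 ≡ 7 (mod 8), (2/1247) = +1.
Reciprocity: 3 ≡ 3 and 1247 ≡ 3 (mod 4), so (3/1247) = −(1247/3).
Reduce top mod 3: now compute (2/3).
Pull out 2: since 3 ≡ 3 (mod 8), (2/3) = -1.
Reached (1/3) = 1. Collecting the sign flips along the way, the symbol is +1.

1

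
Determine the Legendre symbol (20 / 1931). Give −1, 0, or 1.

Pull out 2^2: since 1931 ≡ 3 (mod 8), (2/1931) = -1, so (2/1931)^2 = +1.
Reciprocity: 5 ≡ 1 and 1931 ≡ 3 (mod 4), so (5/1931) = +(1931/5).
Reduce top mod 5: now compute (1/5).
Reached (1/5) = 1. Collecting the sign flips along the way, the symbol is +1.

1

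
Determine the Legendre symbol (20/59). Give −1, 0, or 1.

Euler's criterion: (20/59) ≡ 20^29 (mod 59).
20^2 ≡ 46 (mod 59)
20^4 ≡ 51 (mod 59)
20^8 ≡ 5 (mod 59)
20^16 ≡ 25 (mod 59)
20^29 = 20^(16+8+4+1) ≡ 1 (mod 59).
Result is 1, so (20/59) = 1.

1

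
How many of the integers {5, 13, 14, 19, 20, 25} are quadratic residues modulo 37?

(5/37) = -1 → non-residue.
(13/37) = -1 → non-residue.
(14/37) = -1 → non-residue.
(19/37) = -1 → non-residue.
(20/37) = -1 → non-residue.
(25/37) = +1 → QR.
Total quadratic residues among the 6: 1.

1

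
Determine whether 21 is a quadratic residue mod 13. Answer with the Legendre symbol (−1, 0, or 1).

Euler's criterion: (21/13) ≡ 8^6 (mod 13).
8^2 ≡ 12 (mod 13)
8^4 ≡ 1 (mod 13)
8^6 = 8^(4+2) ≡ 12 (mod 13).
Result is 12 ≡ −1, so (21/13) = −1.

-1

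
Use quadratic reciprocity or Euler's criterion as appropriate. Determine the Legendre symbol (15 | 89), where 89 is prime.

Reciprocity: 15 ≡ 3 and 89 ≡ 1 (mod 4), so (15/89) = +(89/15).
Reduce top mod 15: now compute (14/15).
Pull out 2: since 15 ≡ 7 (mod 8), (2/15) = +1.
Reciprocity: 7 ≡ 3 and 15 ≡ 3 (mod 4), so (7/15) = −(15/7).
Reduce top mod 7: now compute (1/7).
Reached (1/7) = 1. Collecting the sign flips along the way, the symbol is -1.

-1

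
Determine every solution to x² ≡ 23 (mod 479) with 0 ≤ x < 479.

135, 344

Since 479 ≡ 3 (mod 4), a square root of 23 is 23^((479+1)/4) = 23^120 mod 479.
Repeated squaring: 23^2≡50, 23^4≡105, 23^8≡8, 23^16≡64, 23^32≡264, 23^64≡241 (mod 479).
23^120 = 23^(64+32+16+8) ≡ 135 (mod 479).
Check: 135² = 18225 ≡ 23 (mod 479). The two roots are 135 and 344.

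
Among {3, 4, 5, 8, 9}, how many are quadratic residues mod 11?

(3/11) = +1 → QR.
(4/11) = +1 → QR.
(5/11) = +1 → QR.
(8/11) = -1 → non-residue.
(9/11) = +1 → QR.
Total quadratic residues among the 5: 4.

4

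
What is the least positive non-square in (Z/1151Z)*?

13

(2/1151) = +1, so 2 is a residue.
(3/1151) = +1, so 3 is a residue.
(4/1151) = +1, so 4 is a residue.
(5/1151) = +1, so 5 is a residue.
(6/1151) = +1, so 6 is a residue.
(7/1151) = +1, so 7 is a residue.
(8/1151) = +1, so 8 is a residue.
(9/1151) = +1, so 9 is a residue.
(10/1151) = +1, so 10 is a residue.
(11/1151) = +1, so 11 is a residue.
(12/1151) = +1, so 12 is a residue.
(13/1151) = −1, so 13 is the smallest positive non-residue mod 1151.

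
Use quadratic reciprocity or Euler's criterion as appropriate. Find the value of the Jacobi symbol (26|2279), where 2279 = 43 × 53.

1

Pull out 2: since 2279 ≡ 7 (mod 8), (2/2279) = +1.
Reciprocity: 13 ≡ 1 and 2279 ≡ 3 (mod 4), so (13/2279) = +(2279/13).
Reduce top mod 13: now compute (4/13).
Pull out 2^2: since 13 ≡ 5 (mod 8), (2/13) = -1, so (2/13)^2 = +1.
Reached (1/13) = 1. Collecting the sign flips along the way, the symbol is +1.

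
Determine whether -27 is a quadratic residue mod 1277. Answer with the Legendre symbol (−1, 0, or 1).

-1

First reduce: -27 ≡ 1250 (mod 1277).
Pull out 2: since 1277 ≡ 5 (mod 8), (2/1277) = -1.
Reciprocity: 625 ≡ 1 and 1277 ≡ 1 (mod 4), so (625/1277) = +(1277/625).
Reduce top mod 625: now compute (27/625).
Reciprocity: 27 ≡ 3 and 625 ≡ 1 (mod 4), so (27/625) = +(625/27).
Reduce top mod 27: now compute (4/27).
Pull out 2^2: since 27 ≡ 3 (mod 8), (2/27) = -1, so (2/27)^2 = +1.
Reached (1/27) = 1. Collecting the sign flips along the way, the symbol is -1.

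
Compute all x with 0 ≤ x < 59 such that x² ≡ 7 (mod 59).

Since 59 ≡ 3 (mod 4), a square root of 7 is 7^((59+1)/4) = 7^15 mod 59.
Repeated squaring: 7^2≡49, 7^4≡41, 7^8≡29 (mod 59).
7^15 = 7^(8+4+2+1) ≡ 19 (mod 59).
Check: 19² = 361 ≡ 7 (mod 59). The two roots are 19 and 40.

19, 40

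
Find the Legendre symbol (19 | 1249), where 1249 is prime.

-1

Reciprocity: 19 ≡ 3 and 1249 ≡ 1 (mod 4), so (19/1249) = +(1249/19).
Reduce top mod 19: now compute (14/19).
Pull out 2: since 19 ≡ 3 (mod 8), (2/19) = -1.
Reciprocity: 7 ≡ 3 and 19 ≡ 3 (mod 4), so (7/19) = −(19/7).
Reduce top mod 7: now compute (5/7).
Reciprocity: 5 ≡ 1 and 7 ≡ 3 (mod 4), so (5/7) = +(7/5).
Reduce top mod 5: now compute (2/5).
Pull out 2: since 5 ≡ 5 (mod 8), (2/5) = -1.
Reached (1/5) = 1. Collecting the sign flips along the way, the symbol is -1.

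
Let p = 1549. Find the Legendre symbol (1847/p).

1

First reduce: 1847 ≡ 298 (mod 1549).
Pull out 2: since 1549 ≡ 5 (mod 8), (2/1549) = -1.
Reciprocity: 149 ≡ 1 and 1549 ≡ 1 (mod 4), so (149/1549) = +(1549/149).
Reduce top mod 149: now compute (59/149).
Reciprocity: 59 ≡ 3 and 149 ≡ 1 (mod 4), so (59/149) = +(149/59).
Reduce top mod 59: now compute (31/59).
Reciprocity: 31 ≡ 3 and 59 ≡ 3 (mod 4), so (31/59) = −(59/31).
Reduce top mod 31: now compute (28/31).
Pull out 2^2: since 31 ≡ 7 (mod 8), (2/31) = +1, so (2/31)^2 = +1.
Reciprocity: 7 ≡ 3 and 31 ≡ 3 (mod 4), so (7/31) = −(31/7).
Reduce top mod 7: now compute (3/7).
Reciprocity: 3 ≡ 3 and 7 ≡ 3 (mod 4), so (3/7) = −(7/3).
Reduce top mod 3: now compute (1/3).
Reached (1/3) = 1. Collecting the sign flips along the way, the symbol is +1.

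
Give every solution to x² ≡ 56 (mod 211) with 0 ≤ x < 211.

30, 181

Since 211 ≡ 3 (mod 4), a square root of 56 is 56^((211+1)/4) = 56^53 mod 211.
Repeated squaring: 56^2≡182, 56^4≡208, 56^8≡9, 56^16≡81, 56^32≡20 (mod 211).
56^53 = 56^(32+16+4+1) ≡ 30 (mod 211).
Check: 30² = 900 ≡ 56 (mod 211). The two roots are 30 and 181.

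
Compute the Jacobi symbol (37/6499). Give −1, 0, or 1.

-1

Reciprocity: 37 ≡ 1 and 6499 ≡ 3 (mod 4), so (37/6499) = +(6499/37).
Reduce top mod 37: now compute (24/37).
Pull out 2^3: since 37 ≡ 5 (mod 8), (2/37) = -1, so (2/37)^3 = -1.
Reciprocity: 3 ≡ 3 and 37 ≡ 1 (mod 4), so (3/37) = +(37/3).
Reduce top mod 3: now compute (1/3).
Reached (1/3) = 1. Collecting the sign flips along the way, the symbol is -1.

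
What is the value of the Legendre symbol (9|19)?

1

Reciprocity: 9 ≡ 1 and 19 ≡ 3 (mod 4), so (9/19) = +(19/9).
Reduce top mod 9: now compute (1/9).
Reached (1/9) = 1. Collecting the sign flips along the way, the symbol is +1.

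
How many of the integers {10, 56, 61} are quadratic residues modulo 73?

(10/73) = -1 → non-residue.
(56/73) = -1 → non-residue.
(61/73) = +1 → QR.
Total quadratic residues among the 3: 1.

1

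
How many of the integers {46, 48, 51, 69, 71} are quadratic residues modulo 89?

(46/89) = -1 → non-residue.
(48/89) = -1 → non-residue.
(51/89) = -1 → non-residue.
(69/89) = +1 → QR.
(71/89) = +1 → QR.
Total quadratic residues among the 5: 2.

2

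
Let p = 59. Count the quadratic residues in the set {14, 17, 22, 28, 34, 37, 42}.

(14/59) = -1 → non-residue.
(17/59) = +1 → QR.
(22/59) = +1 → QR.
(28/59) = +1 → QR.
(34/59) = -1 → non-residue.
(37/59) = -1 → non-residue.
(42/59) = -1 → non-residue.
Total quadratic residues among the 7: 3.

3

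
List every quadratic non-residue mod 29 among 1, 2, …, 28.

2 3 8 10 11 12 14 15 17 18 19 21 26 27

Square k = 1,…,14 (k and 29−k give the same square):
1²=1, 2²=4, 3²=9, 4²=16, 5²=25, 6²≡7, 7²≡20, 8²≡6, 9²≡23, 10²≡13, 11²≡5, 12²≡28, 13²≡24, 14²≡22 (mod 29).
The residues are {1, 4, 5, 6, 7, 9, 13, 16, 20, 22, 23, 24, 25, 28}; the non-residues are the remaining 14 nonzero classes.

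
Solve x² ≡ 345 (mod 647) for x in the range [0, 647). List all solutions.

Since 647 ≡ 3 (mod 4), a square root of 345 is 345^((647+1)/4) = 345^162 mod 647.
Repeated squaring: 345^2≡624, 345^4≡529, 345^8≡337, 345^16≡344, 345^32≡582, 345^64≡343, 345^128≡542 (mod 647).
345^162 = 345^(128+32+2) ≡ 246 (mod 647).
Check: 246² = 60516 ≡ 345 (mod 647). The two roots are 246 and 401.

246, 401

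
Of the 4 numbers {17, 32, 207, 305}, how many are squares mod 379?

(17/379) = -1 → non-residue.
(32/379) = -1 → non-residue.
(207/379) = +1 → QR.
(305/379) = +1 → QR.
Total quadratic residues among the 4: 2.

2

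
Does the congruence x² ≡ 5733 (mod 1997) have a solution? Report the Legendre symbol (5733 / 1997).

First reduce: 5733 ≡ 1739 (mod 1997).
Reciprocity: 1739 ≡ 3 and 1997 ≡ 1 (mod 4), so (1739/1997) = +(1997/1739).
Reduce top mod 1739: now compute (258/1739).
Pull out 2: since 1739 ≡ 3 (mod 8), (2/1739) = -1.
Reciprocity: 129 ≡ 1 and 1739 ≡ 3 (mod 4), so (129/1739) = +(1739/129).
Reduce top mod 129: now compute (62/129).
Pull out 2: since 129 ≡ 1 (mod 8), (2/129) = +1.
Reciprocity: 31 ≡ 3 and 129 ≡ 1 (mod 4), so (31/129) = +(129/31).
Reduce top mod 31: now compute (5/31).
Reciprocity: 5 ≡ 1 and 31 ≡ 3 (mod 4), so (5/31) = +(31/5).
Reduce top mod 5: now compute (1/5).
Reached (1/5) = 1. Collecting the sign flips along the way, the symbol is -1.

-1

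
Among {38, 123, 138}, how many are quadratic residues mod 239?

(38/239) = -1 → non-residue.
(123/239) = -1 → non-residue.
(138/239) = -1 → non-residue.
Total quadratic residues among the 3: 0.

0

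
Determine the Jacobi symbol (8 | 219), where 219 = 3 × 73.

-1

Pull out 2^3: since 219 ≡ 3 (mod 8), (2/219) = -1, so (2/219)^3 = -1.
Reached (1/219) = 1. Collecting the sign flips along the way, the symbol is -1.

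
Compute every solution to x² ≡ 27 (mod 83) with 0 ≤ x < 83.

Since 83 ≡ 3 (mod 4), a square root of 27 is 27^((83+1)/4) = 27^21 mod 83.
Repeated squaring: 27^2≡65, 27^4≡75, 27^8≡64, 27^16≡29 (mod 83).
27^21 = 27^(16+4+1) ≡ 44 (mod 83).
Check: 44² = 1936 ≡ 27 (mod 83). The two roots are 39 and 44.

39, 44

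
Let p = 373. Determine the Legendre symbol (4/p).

Pull out 2^2: since 373 ≡ 5 (mod 8), (2/373) = -1, so (2/373)^2 = +1.
Reached (1/373) = 1. Collecting the sign flips along the way, the symbol is +1.

1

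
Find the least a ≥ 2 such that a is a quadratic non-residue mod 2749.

2

(2/2749) = −1, so 2 is the smallest positive non-residue mod 2749.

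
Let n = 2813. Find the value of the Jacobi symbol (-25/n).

First reduce: -25 ≡ 2788 (mod 2813).
Pull out 2^2: since 2813 ≡ 5 (mod 8), (2/2813) = -1, so (2/2813)^2 = +1.
Reciprocity: 697 ≡ 1 and 2813 ≡ 1 (mod 4), so (697/2813) = +(2813/697).
Reduce top mod 697: now compute (25/697).
Reciprocity: 25 ≡ 1 and 697 ≡ 1 (mod 4), so (25/697) = +(697/25).
Reduce top mod 25: now compute (22/25).
Pull out 2: since 25 ≡ 1 (mod 8), (2/25) = +1.
Reciprocity: 11 ≡ 3 and 25 ≡ 1 (mod 4), so (11/25) = +(25/11).
Reduce top mod 11: now compute (3/11).
Reciprocity: 3 ≡ 3 and 11 ≡ 3 (mod 4), so (3/11) = −(11/3).
Reduce top mod 3: now compute (2/3).
Pull out 2: since 3 ≡ 3 (mod 8), (2/3) = -1.
Reached (1/3) = 1. Collecting the sign flips along the way, the symbol is +1.

1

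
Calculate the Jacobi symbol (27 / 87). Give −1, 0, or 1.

0

Reciprocity: 27 ≡ 3 and 87 ≡ 3 (mod 4), so (27/87) = −(87/27).
Reduce top mod 27: now compute (6/27).
Pull out 2: since 27 ≡ 3 (mod 8), (2/27) = -1.
Reciprocity: 3 ≡ 3 and 27 ≡ 3 (mod 4), so (3/27) = −(27/3).
Reduce top mod 3: now compute (0/3).
Top reduces to 0: gcd > 1, so the symbol is 0.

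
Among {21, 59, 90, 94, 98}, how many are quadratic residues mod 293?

(21/293) = +1 → QR.
(59/293) = +1 → QR.
(90/293) = +1 → QR.
(94/293) = +1 → QR.
(98/293) = -1 → non-residue.
Total quadratic residues among the 5: 4.

4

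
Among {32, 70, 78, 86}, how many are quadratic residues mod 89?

2

(32/89) = +1 → QR.
(70/89) = -1 → non-residue.
(78/89) = +1 → QR.
(86/89) = -1 → non-residue.
Total quadratic residues among the 4: 2.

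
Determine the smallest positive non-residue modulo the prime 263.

5

(2/263) = +1, so 2 is a residue.
(3/263) = +1, so 3 is a residue.
(4/263) = +1, so 4 is a residue.
(5/263) = −1, so 5 is the smallest positive non-residue mod 263.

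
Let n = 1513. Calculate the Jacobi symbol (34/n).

0

Pull out 2: since 1513 ≡ 1 (mod 8), (2/1513) = +1.
Reciprocity: 17 ≡ 1 and 1513 ≡ 1 (mod 4), so (17/1513) = +(1513/17).
Reduce top mod 17: now compute (0/17).
Top reduces to 0: gcd > 1, so the symbol is 0.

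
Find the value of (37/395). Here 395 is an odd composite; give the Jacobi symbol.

1

Reciprocity: 37 ≡ 1 and 395 ≡ 3 (mod 4), so (37/395) = +(395/37).
Reduce top mod 37: now compute (25/37).
Reciprocity: 25 ≡ 1 and 37 ≡ 1 (mod 4), so (25/37) = +(37/25).
Reduce top mod 25: now compute (12/25).
Pull out 2^2: since 25 ≡ 1 (mod 8), (2/25) = +1, so (2/25)^2 = +1.
Reciprocity: 3 ≡ 3 and 25 ≡ 1 (mod 4), so (3/25) = +(25/3).
Reduce top mod 3: now compute (1/3).
Reached (1/3) = 1. Collecting the sign flips along the way, the symbol is +1.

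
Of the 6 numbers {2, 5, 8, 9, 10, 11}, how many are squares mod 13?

2

(2/13) = -1 → non-residue.
(5/13) = -1 → non-residue.
(8/13) = -1 → non-residue.
(9/13) = +1 → QR.
(10/13) = +1 → QR.
(11/13) = -1 → non-residue.
Total quadratic residues among the 6: 2.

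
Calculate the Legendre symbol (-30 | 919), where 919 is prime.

First reduce: -30 ≡ 889 (mod 919).
Reciprocity: 889 ≡ 1 and 919 ≡ 3 (mod 4), so (889/919) = +(919/889).
Reduce top mod 889: now compute (30/889).
Pull out 2: since 889 ≡ 1 (mod 8), (2/889) = +1.
Reciprocity: 15 ≡ 3 and 889 ≡ 1 (mod 4), so (15/889) = +(889/15).
Reduce top mod 15: now compute (4/15).
Pull out 2^2: since 15 ≡ 7 (mod 8), (2/15) = +1, so (2/15)^2 = +1.
Reached (1/15) = 1. Collecting the sign flips along the way, the symbol is +1.

1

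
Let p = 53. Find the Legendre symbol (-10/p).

1

First reduce: -10 ≡ 43 (mod 53).
Reciprocity: 43 ≡ 3 and 53 ≡ 1 (mod 4), so (43/53) = +(53/43).
Reduce top mod 43: now compute (10/43).
Pull out 2: since 43 ≡ 3 (mod 8), (2/43) = -1.
Reciprocity: 5 ≡ 1 and 43 ≡ 3 (mod 4), so (5/43) = +(43/5).
Reduce top mod 5: now compute (3/5).
Reciprocity: 3 ≡ 3 and 5 ≡ 1 (mod 4), so (3/5) = +(5/3).
Reduce top mod 3: now compute (2/3).
Pull out 2: since 3 ≡ 3 (mod 8), (2/3) = -1.
Reached (1/3) = 1. Collecting the sign flips along the way, the symbol is +1.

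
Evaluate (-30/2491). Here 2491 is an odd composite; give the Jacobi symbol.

-1

First reduce: -30 ≡ 2461 (mod 2491).
Reciprocity: 2461 ≡ 1 and 2491 ≡ 3 (mod 4), so (2461/2491) = +(2491/2461).
Reduce top mod 2461: now compute (30/2461).
Pull out 2: since 2461 ≡ 5 (mod 8), (2/2461) = -1.
Reciprocity: 15 ≡ 3 and 2461 ≡ 1 (mod 4), so (15/2461) = +(2461/15).
Reduce top mod 15: now compute (1/15).
Reached (1/15) = 1. Collecting the sign flips along the way, the symbol is -1.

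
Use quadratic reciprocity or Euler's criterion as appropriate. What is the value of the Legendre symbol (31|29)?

-1

First reduce: 31 ≡ 2 (mod 29).
Pull out 2: since 29 ≡ 5 (mod 8), (2/29) = -1.
Reached (1/29) = 1. Collecting the sign flips along the way, the symbol is -1.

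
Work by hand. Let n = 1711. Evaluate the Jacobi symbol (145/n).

0

Reciprocity: 145 ≡ 1 and 1711 ≡ 3 (mod 4), so (145/1711) = +(1711/145).
Reduce top mod 145: now compute (116/145).
Pull out 2^2: since 145 ≡ 1 (mod 8), (2/145) = +1, so (2/145)^2 = +1.
Reciprocity: 29 ≡ 1 and 145 ≡ 1 (mod 4), so (29/145) = +(145/29).
Reduce top mod 29: now compute (0/29).
Top reduces to 0: gcd > 1, so the symbol is 0.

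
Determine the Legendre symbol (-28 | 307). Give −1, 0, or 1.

-1

Euler's criterion: (-28/307) ≡ 279^153 (mod 307).
279^2 ≡ 170 (mod 307)
279^4 ≡ 42 (mod 307)
279^8 ≡ 229 (mod 307)
279^16 ≡ 251 (mod 307)
279^32 ≡ 66 (mod 307)
279^64 ≡ 58 (mod 307)
279^128 ≡ 294 (mod 307)
279^153 = 279^(128+16+8+1) ≡ 306 (mod 307).
Result is 306 ≡ −1, so (-28/307) = −1.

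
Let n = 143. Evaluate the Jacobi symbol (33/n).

0

Reciprocity: 33 ≡ 1 and 143 ≡ 3 (mod 4), so (33/143) = +(143/33).
Reduce top mod 33: now compute (11/33).
Reciprocity: 11 ≡ 3 and 33 ≡ 1 (mod 4), so (11/33) = +(33/11).
Reduce top mod 11: now compute (0/11).
Top reduces to 0: gcd > 1, so the symbol is 0.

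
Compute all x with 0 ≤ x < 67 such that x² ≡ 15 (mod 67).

Since 67 ≡ 3 (mod 4), a square root of 15 is 15^((67+1)/4) = 15^17 mod 67.
Repeated squaring: 15^2≡24, 15^4≡40, 15^8≡59, 15^16≡64 (mod 67).
15^17 = 15^(16+1) ≡ 22 (mod 67).
Check: 22² = 484 ≡ 15 (mod 67). The two roots are 22 and 45.

22, 45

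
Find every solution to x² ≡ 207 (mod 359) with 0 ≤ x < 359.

Since 359 ≡ 3 (mod 4), a square root of 207 is 207^((359+1)/4) = 207^90 mod 359.
Repeated squaring: 207^2≡128, 207^4≡229, 207^8≡27, 207^16≡11, 207^32≡121, 207^64≡281 (mod 359).
207^90 = 207^(64+16+8+2) ≡ 92 (mod 359).
Check: 92² = 8464 ≡ 207 (mod 359). The two roots are 92 and 267.

92, 267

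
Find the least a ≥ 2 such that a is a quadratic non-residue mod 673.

(2/673) = +1, so 2 is a residue.
(3/673) = +1, so 3 is a residue.
(4/673) = +1, so 4 is a residue.
(5/673) = −1, so 5 is the smallest positive non-residue mod 673.

5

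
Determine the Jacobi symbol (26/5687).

-1

Pull out 2: since 5687 ≡ 7 (mod 8), (2/5687) = +1.
Reciprocity: 13 ≡ 1 and 5687 ≡ 3 (mod 4), so (13/5687) = +(5687/13).
Reduce top mod 13: now compute (6/13).
Pull out 2: since 13 ≡ 5 (mod 8), (2/13) = -1.
Reciprocity: 3 ≡ 3 and 13 ≡ 1 (mod 4), so (3/13) = +(13/3).
Reduce top mod 3: now compute (1/3).
Reached (1/3) = 1. Collecting the sign flips along the way, the symbol is -1.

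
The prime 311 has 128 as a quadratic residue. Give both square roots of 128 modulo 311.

Since 311 ≡ 3 (mod 4), a square root of 128 is 128^((311+1)/4) = 128^78 mod 311.
Repeated squaring: 128^2≡212, 128^4≡160, 128^8≡98, 128^16≡274, 128^32≡125, 128^64≡75 (mod 311).
128^78 = 128^(64+8+4+2) ≡ 94 (mod 311).
Check: 94² = 8836 ≡ 128 (mod 311). The two roots are 94 and 217.

94, 217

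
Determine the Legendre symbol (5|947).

-1

Reciprocity: 5 ≡ 1 and 947 ≡ 3 (mod 4), so (5/947) = +(947/5).
Reduce top mod 5: now compute (2/5).
Pull out 2: since 5 ≡ 5 (mod 8), (2/5) = -1.
Reached (1/5) = 1. Collecting the sign flips along the way, the symbol is -1.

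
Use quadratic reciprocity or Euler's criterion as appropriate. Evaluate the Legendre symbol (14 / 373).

Pull out 2: since 373 ≡ 5 (mod 8), (2/373) = -1.
Reciprocity: 7 ≡ 3 and 373 ≡ 1 (mod 4), so (7/373) = +(373/7).
Reduce top mod 7: now compute (2/7).
Pull out 2: since 7 ≡ 7 (mod 8), (2/7) = +1.
Reached (1/7) = 1. Collecting the sign flips along the way, the symbol is -1.

-1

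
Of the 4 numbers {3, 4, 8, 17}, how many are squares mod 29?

(3/29) = -1 → non-residue.
(4/29) = +1 → QR.
(8/29) = -1 → non-residue.
(17/29) = -1 → non-residue.
Total quadratic residues among the 4: 1.

1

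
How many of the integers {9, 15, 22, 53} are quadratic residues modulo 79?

(9/79) = +1 → QR.
(15/79) = -1 → non-residue.
(22/79) = +1 → QR.
(53/79) = -1 → non-residue.
Total quadratic residues among the 4: 2.

2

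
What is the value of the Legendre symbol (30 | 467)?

1

Pull out 2: since 467 ≡ 3 (mod 8), (2/467) = -1.
Reciprocity: 15 ≡ 3 and 467 ≡ 3 (mod 4), so (15/467) = −(467/15).
Reduce top mod 15: now compute (2/15).
Pull out 2: since 15 ≡ 7 (mod 8), (2/15) = +1.
Reached (1/15) = 1. Collecting the sign flips along the way, the symbol is +1.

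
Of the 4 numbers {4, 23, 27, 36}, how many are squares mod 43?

(4/43) = +1 → QR.
(23/43) = +1 → QR.
(27/43) = -1 → non-residue.
(36/43) = +1 → QR.
Total quadratic residues among the 4: 3.

3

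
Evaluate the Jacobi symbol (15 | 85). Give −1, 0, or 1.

0

Reciprocity: 15 ≡ 3 and 85 ≡ 1 (mod 4), so (15/85) = +(85/15).
Reduce top mod 15: now compute (10/15).
Pull out 2: since 15 ≡ 7 (mod 8), (2/15) = +1.
Reciprocity: 5 ≡ 1 and 15 ≡ 3 (mod 4), so (5/15) = +(15/5).
Reduce top mod 5: now compute (0/5).
Top reduces to 0: gcd > 1, so the symbol is 0.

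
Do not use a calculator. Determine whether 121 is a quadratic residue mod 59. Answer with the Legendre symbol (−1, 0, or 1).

1

Euler's criterion: (121/59) ≡ 3^29 (mod 59).
3^2 ≡ 9 (mod 59)
3^4 ≡ 22 (mod 59)
3^8 ≡ 12 (mod 59)
3^16 ≡ 26 (mod 59)
3^29 = 3^(16+8+4+1) ≡ 1 (mod 59).
Result is 1, so (121/59) = 1.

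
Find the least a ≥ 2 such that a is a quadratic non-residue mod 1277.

2

(2/1277) = −1, so 2 is the smallest positive non-residue mod 1277.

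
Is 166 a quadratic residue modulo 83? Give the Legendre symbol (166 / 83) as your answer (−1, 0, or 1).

0

First reduce: 166 ≡ 0 (mod 83).
Top reduces to 0: gcd > 1, so the symbol is 0.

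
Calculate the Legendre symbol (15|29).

Euler's criterion: (15/29) ≡ 15^14 (mod 29).
15^2 ≡ 22 (mod 29)
15^4 ≡ 20 (mod 29)
15^8 ≡ 23 (mod 29)
15^14 = 15^(8+4+2) ≡ 28 (mod 29).
Result is 28 ≡ −1, so (15/29) = −1.

-1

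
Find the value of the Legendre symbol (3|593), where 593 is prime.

Reciprocity: 3 ≡ 3 and 593 ≡ 1 (mod 4), so (3/593) = +(593/3).
Reduce top mod 3: now compute (2/3).
Pull out 2: since 3 ≡ 3 (mod 8), (2/3) = -1.
Reached (1/3) = 1. Collecting the sign flips along the way, the symbol is -1.

-1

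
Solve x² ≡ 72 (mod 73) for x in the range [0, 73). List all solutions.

27, 46

73 ≡ 1 (mod 4), so we find a root by search.
Trying successive values, 27² = 729 ≡ 72 (mod 73). The other root is 73 − 27 = 46.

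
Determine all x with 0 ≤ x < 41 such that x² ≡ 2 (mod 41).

41 ≡ 1 (mod 4), so we find a root by search.
Trying successive values, 17² = 289 ≡ 2 (mod 41). The other root is 41 − 17 = 24.

17, 24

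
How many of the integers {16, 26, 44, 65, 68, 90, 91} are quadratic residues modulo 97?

(16/97) = +1 → QR.
(26/97) = -1 → non-residue.
(44/97) = +1 → QR.
(65/97) = +1 → QR.
(68/97) = -1 → non-residue.
(90/97) = -1 → non-residue.
(91/97) = +1 → QR.
Total quadratic residues among the 7: 4.

4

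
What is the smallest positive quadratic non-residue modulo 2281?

7

(2/2281) = +1, so 2 is a residue.
(3/2281) = +1, so 3 is a residue.
(4/2281) = +1, so 4 is a residue.
(5/2281) = +1, so 5 is a residue.
(6/2281) = +1, so 6 is a residue.
(7/2281) = −1, so 7 is the smallest positive non-residue mod 2281.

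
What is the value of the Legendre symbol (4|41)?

1

Pull out 2^2: since 41 ≡ 1 (mod 8), (2/41) = +1, so (2/41)^2 = +1.
Reached (1/41) = 1. Collecting the sign flips along the way, the symbol is +1.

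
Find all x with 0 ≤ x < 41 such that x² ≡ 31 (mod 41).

41 ≡ 1 (mod 4), so we find a root by search.
Trying successive values, 20² = 400 ≡ 31 (mod 41). The other root is 41 − 20 = 21.

20, 21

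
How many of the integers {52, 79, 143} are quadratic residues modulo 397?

1

(52/397) = -1 → non-residue.
(79/397) = +1 → QR.
(143/397) = -1 → non-residue.
Total quadratic residues among the 3: 1.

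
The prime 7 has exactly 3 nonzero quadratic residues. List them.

1,2,4

Square k = 1,…,3 (k and 7−k give the same square):
1²=1, 2²=4, 3²≡2 (mod 7).
So the quadratic residues mod 7 are {1, 2, 4}.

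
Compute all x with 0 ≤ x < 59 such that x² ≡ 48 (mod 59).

15, 44

Since 59 ≡ 3 (mod 4), a square root of 48 is 48^((59+1)/4) = 48^15 mod 59.
Repeated squaring: 48^2≡3, 48^4≡9, 48^8≡22 (mod 59).
48^15 = 48^(8+4+2+1) ≡ 15 (mod 59).
Check: 15² = 225 ≡ 48 (mod 59). The two roots are 15 and 44.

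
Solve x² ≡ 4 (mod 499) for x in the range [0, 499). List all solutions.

Since 499 ≡ 3 (mod 4), a square root of 4 is 4^((499+1)/4) = 4^125 mod 499.
Repeated squaring: 4^2≡16, 4^4≡256, 4^8≡167, 4^16≡444, 4^32≡31, 4^64≡462 (mod 499).
4^125 = 4^(64+32+16+8+4+1) ≡ 497 (mod 499).
Check: 497² = 247009 ≡ 4 (mod 499). The two roots are 2 and 497.

2, 497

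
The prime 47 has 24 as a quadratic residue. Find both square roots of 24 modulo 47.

20, 27

Since 47 ≡ 3 (mod 4), a square root of 24 is 24^((47+1)/4) = 24^12 mod 47.
Repeated squaring: 24^2≡12, 24^4≡3, 24^8≡9 (mod 47).
24^12 = 24^(8+4) ≡ 27 (mod 47).
Check: 27² = 729 ≡ 24 (mod 47). The two roots are 20 and 27.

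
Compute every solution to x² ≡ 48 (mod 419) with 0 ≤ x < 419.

Since 419 ≡ 3 (mod 4), a square root of 48 is 48^((419+1)/4) = 48^105 mod 419.
Repeated squaring: 48^2≡209, 48^4≡105, 48^8≡131, 48^16≡401, 48^32≡324, 48^64≡226 (mod 419).
48^105 = 48^(64+32+8+1) ≡ 116 (mod 419).
Check: 116² = 13456 ≡ 48 (mod 419). The two roots are 116 and 303.

116, 303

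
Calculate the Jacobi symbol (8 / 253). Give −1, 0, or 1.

-1

Pull out 2^3: since 253 ≡ 5 (mod 8), (2/253) = -1, so (2/253)^3 = -1.
Reached (1/253) = 1. Collecting the sign flips along the way, the symbol is -1.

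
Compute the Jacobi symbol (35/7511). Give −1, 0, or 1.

Reciprocity: 35 ≡ 3 and 7511 ≡ 3 (mod 4), so (35/7511) = −(7511/35).
Reduce top mod 35: now compute (21/35).
Reciprocity: 21 ≡ 1 and 35 ≡ 3 (mod 4), so (21/35) = +(35/21).
Reduce top mod 21: now compute (14/21).
Pull out 2: since 21 ≡ 5 (mod 8), (2/21) = -1.
Reciprocity: 7 ≡ 3 and 21 ≡ 1 (mod 4), so (7/21) = +(21/7).
Reduce top mod 7: now compute (0/7).
Top reduces to 0: gcd > 1, so the symbol is 0.

0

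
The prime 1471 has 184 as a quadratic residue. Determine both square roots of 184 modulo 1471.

Since 1471 ≡ 3 (mod 4), a square root of 184 is 184^((1471+1)/4) = 184^368 mod 1471.
Repeated squaring: 184^2≡23, 184^4≡529, 184^8≡351, 184^16≡1108, 184^32≡850, 184^64≡239, 184^128≡1223, 184^256≡1193 (mod 1471).
184^368 = 184^(256+64+32+16) ≡ 811 (mod 1471).
Check: 811² = 657721 ≡ 184 (mod 1471). The two roots are 660 and 811.

660, 811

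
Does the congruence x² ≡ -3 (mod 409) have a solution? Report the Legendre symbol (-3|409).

1

First reduce: -3 ≡ 406 (mod 409).
Pull out 2: since 409 ≡ 1 (mod 8), (2/409) = +1.
Reciprocity: 203 ≡ 3 and 409 ≡ 1 (mod 4), so (203/409) = +(409/203).
Reduce top mod 203: now compute (3/203).
Reciprocity: 3 ≡ 3 and 203 ≡ 3 (mod 4), so (3/203) = −(203/3).
Reduce top mod 3: now compute (2/3).
Pull out 2: since 3 ≡ 3 (mod 8), (2/3) = -1.
Reached (1/3) = 1. Collecting the sign flips along the way, the symbol is +1.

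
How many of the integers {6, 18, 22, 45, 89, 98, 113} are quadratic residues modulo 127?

(6/127) = -1 → non-residue.
(18/127) = +1 → QR.
(22/127) = +1 → QR.
(45/127) = -1 → non-residue.
(89/127) = -1 → non-residue.
(98/127) = +1 → QR.
(113/127) = +1 → QR.
Total quadratic residues among the 7: 4.

4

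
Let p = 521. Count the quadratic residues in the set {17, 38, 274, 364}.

0

(17/521) = -1 → non-residue.
(38/521) = -1 → non-residue.
(274/521) = -1 → non-residue.
(364/521) = -1 → non-residue.
Total quadratic residues among the 4: 0.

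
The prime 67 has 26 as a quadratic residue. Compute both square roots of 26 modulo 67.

19, 48

Since 67 ≡ 3 (mod 4), a square root of 26 is 26^((67+1)/4) = 26^17 mod 67.
Repeated squaring: 26^2≡6, 26^4≡36, 26^8≡23, 26^16≡60 (mod 67).
26^17 = 26^(16+1) ≡ 19 (mod 67).
Check: 19² = 361 ≡ 26 (mod 67). The two roots are 19 and 48.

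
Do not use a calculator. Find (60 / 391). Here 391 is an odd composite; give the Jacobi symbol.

Pull out 2^2: since 391 ≡ 7 (mod 8), (2/391) = +1, so (2/391)^2 = +1.
Reciprocity: 15 ≡ 3 and 391 ≡ 3 (mod 4), so (15/391) = −(391/15).
Reduce top mod 15: now compute (1/15).
Reached (1/15) = 1. Collecting the sign flips along the way, the symbol is -1.

-1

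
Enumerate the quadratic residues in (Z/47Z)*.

1 2 3 4 6 7 8 9 12 14 16 17 18 21 24 25 27 28 32 34 36 37 42

Square k = 1,…,23 (k and 47−k give the same square):
1²=1, 2²=4, 3²=9, 4²=16, 5²=25, 6²=36, 7²≡2, 8²≡17, 9²≡34, 10²≡6, 11²≡27, 12²≡3, 13²≡28, 14²≡8, 15²≡37, 16²≡21, 17²≡7, 18²≡42, 19²≡32, 20²≡24, 21²≡18, 22²≡14, 23²≡12 (mod 47).
So the quadratic residues mod 47 are {1, 2, 3, 4, 6, 7, 8, 9, 12, 14, 16, 17, 18, 21, 24, 25, 27, 28, 32, 34, 36, 37, 42}.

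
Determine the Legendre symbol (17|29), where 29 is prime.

-1

Euler's criterion: (17/29) ≡ 17^14 (mod 29).
17^2 ≡ 28 (mod 29)
17^4 ≡ 1 (mod 29)
17^8 ≡ 1 (mod 29)
17^14 = 17^(8+4+2) ≡ 28 (mod 29).
Result is 28 ≡ −1, so (17/29) = −1.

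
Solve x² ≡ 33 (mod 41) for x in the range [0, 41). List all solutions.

41 ≡ 1 (mod 4), so we find a root by search.
Trying successive values, 19² = 361 ≡ 33 (mod 41). The other root is 41 − 19 = 22.

19, 22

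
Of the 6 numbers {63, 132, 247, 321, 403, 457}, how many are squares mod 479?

5

(63/479) = +1 → QR.
(132/479) = +1 → QR.
(247/479) = +1 → QR.
(321/479) = +1 → QR.
(403/479) = +1 → QR.
(457/479) = -1 → non-residue.
Total quadratic residues among the 6: 5.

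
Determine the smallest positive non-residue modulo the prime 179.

2

(2/179) = −1, so 2 is the smallest positive non-residue mod 179.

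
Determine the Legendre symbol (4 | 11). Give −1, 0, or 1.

Pull out 2^2: since 11 ≡ 3 (mod 8), (2/11) = -1, so (2/11)^2 = +1.
Reached (1/11) = 1. Collecting the sign flips along the way, the symbol is +1.

1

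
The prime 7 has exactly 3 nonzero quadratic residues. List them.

Square k = 1,…,3 (k and 7−k give the same square):
1²=1, 2²=4, 3²≡2 (mod 7).
So the quadratic residues mod 7 are {1, 2, 4}.

1, 2, 4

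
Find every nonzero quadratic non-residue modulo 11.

Square k = 1,…,5 (k and 11−k give the same square):
1²=1, 2²=4, 3²=9, 4²≡5, 5²≡3 (mod 11).
The residues are {1, 3, 4, 5, 9}; the non-residues are the remaining 5 nonzero classes.

2,6,7,8,10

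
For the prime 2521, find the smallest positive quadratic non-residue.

11

(2/2521) = +1, so 2 is a residue.
(3/2521) = +1, so 3 is a residue.
(4/2521) = +1, so 4 is a residue.
(5/2521) = +1, so 5 is a residue.
(6/2521) = +1, so 6 is a residue.
(7/2521) = +1, so 7 is a residue.
(8/2521) = +1, so 8 is a residue.
(9/2521) = +1, so 9 is a residue.
(10/2521) = +1, so 10 is a residue.
(11/2521) = −1, so 11 is the smallest positive non-residue mod 2521.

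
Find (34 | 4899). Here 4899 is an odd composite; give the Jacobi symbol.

1

Pull out 2: since 4899 ≡ 3 (mod 8), (2/4899) = -1.
Reciprocity: 17 ≡ 1 and 4899 ≡ 3 (mod 4), so (17/4899) = +(4899/17).
Reduce top mod 17: now compute (3/17).
Reciprocity: 3 ≡ 3 and 17 ≡ 1 (mod 4), so (3/17) = +(17/3).
Reduce top mod 3: now compute (2/3).
Pull out 2: since 3 ≡ 3 (mod 8), (2/3) = -1.
Reached (1/3) = 1. Collecting the sign flips along the way, the symbol is +1.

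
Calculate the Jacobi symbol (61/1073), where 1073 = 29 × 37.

Reciprocity: 61 ≡ 1 and 1073 ≡ 1 (mod 4), so (61/1073) = +(1073/61).
Reduce top mod 61: now compute (36/61).
Pull out 2^2: since 61 ≡ 5 (mod 8), (2/61) = -1, so (2/61)^2 = +1.
Reciprocity: 9 ≡ 1 and 61 ≡ 1 (mod 4), so (9/61) = +(61/9).
Reduce top mod 9: now compute (7/9).
Reciprocity: 7 ≡ 3 and 9 ≡ 1 (mod 4), so (7/9) = +(9/7).
Reduce top mod 7: now compute (2/7).
Pull out 2: since 7 ≡ 7 (mod 8), (2/7) = +1.
Reached (1/7) = 1. Collecting the sign flips along the way, the symbol is +1.

1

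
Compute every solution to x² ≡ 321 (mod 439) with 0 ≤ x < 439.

194, 245

Since 439 ≡ 3 (mod 4), a square root of 321 is 321^((439+1)/4) = 321^110 mod 439.
Repeated squaring: 321^2≡315, 321^4≡11, 321^8≡121, 321^16≡154, 321^32≡10, 321^64≡100 (mod 439).
321^110 = 321^(64+32+8+4+2) ≡ 245 (mod 439).
Check: 245² = 60025 ≡ 321 (mod 439). The two roots are 194 and 245.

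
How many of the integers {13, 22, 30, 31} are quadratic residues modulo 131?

(13/131) = +1 → QR.
(22/131) = -1 → non-residue.
(30/131) = -1 → non-residue.
(31/131) = -1 → non-residue.
Total quadratic residues among the 4: 1.

1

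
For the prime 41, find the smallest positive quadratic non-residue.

(2/41) = +1, so 2 is a residue.
(3/41) = −1, so 3 is the smallest positive non-residue mod 41.

3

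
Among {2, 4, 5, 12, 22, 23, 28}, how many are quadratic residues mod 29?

5

(2/29) = -1 → non-residue.
(4/29) = +1 → QR.
(5/29) = +1 → QR.
(12/29) = -1 → non-residue.
(22/29) = +1 → QR.
(23/29) = +1 → QR.
(28/29) = +1 → QR.
Total quadratic residues among the 7: 5.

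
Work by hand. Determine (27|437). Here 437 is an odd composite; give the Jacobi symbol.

-1

Reciprocity: 27 ≡ 3 and 437 ≡ 1 (mod 4), so (27/437) = +(437/27).
Reduce top mod 27: now compute (5/27).
Reciprocity: 5 ≡ 1 and 27 ≡ 3 (mod 4), so (5/27) = +(27/5).
Reduce top mod 5: now compute (2/5).
Pull out 2: since 5 ≡ 5 (mod 8), (2/5) = -1.
Reached (1/5) = 1. Collecting the sign flips along the way, the symbol is -1.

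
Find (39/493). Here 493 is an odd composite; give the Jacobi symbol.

1

Reciprocity: 39 ≡ 3 and 493 ≡ 1 (mod 4), so (39/493) = +(493/39).
Reduce top mod 39: now compute (25/39).
Reciprocity: 25 ≡ 1 and 39 ≡ 3 (mod 4), so (25/39) = +(39/25).
Reduce top mod 25: now compute (14/25).
Pull out 2: since 25 ≡ 1 (mod 8), (2/25) = +1.
Reciprocity: 7 ≡ 3 and 25 ≡ 1 (mod 4), so (7/25) = +(25/7).
Reduce top mod 7: now compute (4/7).
Pull out 2^2: since 7 ≡ 7 (mod 8), (2/7) = +1, so (2/7)^2 = +1.
Reached (1/7) = 1. Collecting the sign flips along the way, the symbol is +1.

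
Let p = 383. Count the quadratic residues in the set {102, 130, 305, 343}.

4

(102/383) = +1 → QR.
(130/383) = +1 → QR.
(305/383) = +1 → QR.
(343/383) = +1 → QR.
Total quadratic residues among the 4: 4.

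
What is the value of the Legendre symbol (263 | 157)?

1

First reduce: 263 ≡ 106 (mod 157).
Pull out 2: since 157 ≡ 5 (mod 8), (2/157) = -1.
Reciprocity: 53 ≡ 1 and 157 ≡ 1 (mod 4), so (53/157) = +(157/53).
Reduce top mod 53: now compute (51/53).
Reciprocity: 51 ≡ 3 and 53 ≡ 1 (mod 4), so (51/53) = +(53/51).
Reduce top mod 51: now compute (2/51).
Pull out 2: since 51 ≡ 3 (mod 8), (2/51) = -1.
Reached (1/51) = 1. Collecting the sign flips along the way, the symbol is +1.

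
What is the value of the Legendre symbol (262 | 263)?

-1

Pull out 2: since 263 ≡ 7 (mod 8), (2/263) = +1.
Reciprocity: 131 ≡ 3 and 263 ≡ 3 (mod 4), so (131/263) = −(263/131).
Reduce top mod 131: now compute (1/131).
Reached (1/131) = 1. Collecting the sign flips along the way, the symbol is -1.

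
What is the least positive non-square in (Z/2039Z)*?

7

(2/2039) = +1, so 2 is a residue.
(3/2039) = +1, so 3 is a residue.
(4/2039) = +1, so 4 is a residue.
(5/2039) = +1, so 5 is a residue.
(6/2039) = +1, so 6 is a residue.
(7/2039) = −1, so 7 is the smallest positive non-residue mod 2039.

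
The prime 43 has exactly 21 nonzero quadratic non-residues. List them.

Square k = 1,…,21 (k and 43−k give the same square):
1²=1, 2²=4, 3²=9, 4²=16, 5²=25, 6²=36, 7²≡6, 8²≡21, 9²≡38, 10²≡14, 11²≡35, 12²≡15, 13²≡40, 14²≡24, 15²≡10, 16²≡41, 17²≡31, 18²≡23, 19²≡17, 20²≡13, 21²≡11 (mod 43).
The residues are {1, 4, 6, 9, 10, 11, 13, 14, 15, 16, 17, 21, 23, 24, 25, 31, 35, 36, 38, 40, 41}; the non-residues are the remaining 21 nonzero classes.

2,3,5,7,8,12,18,19,20,22,26,27,28,29,30,32,33,34,37,39,42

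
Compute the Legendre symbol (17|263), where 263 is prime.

Euler's criterion: (17/263) ≡ 17^131 (mod 263).
17^2 ≡ 26 (mod 263)
17^4 ≡ 150 (mod 263)
17^8 ≡ 145 (mod 263)
17^16 ≡ 248 (mod 263)
17^32 ≡ 225 (mod 263)
17^64 ≡ 129 (mod 263)
17^128 ≡ 72 (mod 263)
17^131 = 17^(128+2+1) ≡ 1 (mod 263).
Result is 1, so (17/263) = 1.

1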